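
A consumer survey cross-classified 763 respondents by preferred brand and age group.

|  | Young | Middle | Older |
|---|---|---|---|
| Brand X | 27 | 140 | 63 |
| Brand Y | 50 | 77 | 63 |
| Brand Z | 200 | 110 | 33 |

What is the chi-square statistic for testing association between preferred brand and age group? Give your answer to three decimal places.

Row totals: 230, 190, 343. Column totals: 277, 327, 159. Grand total N = 763.
Expected counts (row total × column total / N):
  Brand X, Young: 230×277/763 = 83.4993
  Brand X, Middle: 230×327/763 = 98.5714
  Brand X, Older: 230×159/763 = 47.9292
  Brand Y, Young: 190×277/763 = 68.9777
  Brand Y, Middle: 190×327/763 = 81.4286
  Brand Y, Older: 190×159/763 = 39.5937
  Brand Z, Young: 343×277/763 = 124.5229
  Brand Z, Middle: 343×327/763 = 147.0000
  Brand Z, Older: 343×159/763 = 71.4771
Contributions (O − E)²/E:
  (27 − 83.4993)²/83.4993 = 38.2299
  (140 − 98.5714)²/98.5714 = 17.4120
  (63 − 47.9292)²/47.9292 = 4.7388
  (50 − 68.9777)²/68.9777 = 5.2213
  (77 − 81.4286)²/81.4286 = 0.2409
  (63 − 39.5937)²/39.5937 = 13.8369
  (200 − 124.5229)²/124.5229 = 45.7490
  (110 − 147.0000)²/147.0000 = 9.3129
  (33 − 71.4771)²/71.4771 = 20.7127
χ² = 38.2299 + 17.4120 + 4.7388 + 5.2213 + 0.2409 + 13.8369 + 45.7490 + 9.3129 + 20.7127 = 155.454

155.454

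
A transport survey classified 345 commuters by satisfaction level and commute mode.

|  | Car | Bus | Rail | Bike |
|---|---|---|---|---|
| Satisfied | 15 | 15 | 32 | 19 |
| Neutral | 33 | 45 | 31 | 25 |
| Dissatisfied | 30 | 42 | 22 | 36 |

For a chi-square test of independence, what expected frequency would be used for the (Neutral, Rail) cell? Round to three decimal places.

Row total (Neutral) = 134; column total (Rail) = 85; grand total N = 345.
Expected count = (row total × column total) / N = 134 × 85 / 345 = 33.014.

33.014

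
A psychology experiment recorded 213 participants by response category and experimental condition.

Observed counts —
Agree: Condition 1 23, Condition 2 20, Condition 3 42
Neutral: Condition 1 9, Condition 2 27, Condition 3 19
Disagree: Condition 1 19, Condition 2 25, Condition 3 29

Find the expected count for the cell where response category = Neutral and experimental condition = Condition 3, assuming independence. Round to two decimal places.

23.24

Row total (Neutral) = 55; column total (Condition 3) = 90; grand total N = 213.
Expected count = (row total × column total) / N = 55 × 90 / 213 = 23.24.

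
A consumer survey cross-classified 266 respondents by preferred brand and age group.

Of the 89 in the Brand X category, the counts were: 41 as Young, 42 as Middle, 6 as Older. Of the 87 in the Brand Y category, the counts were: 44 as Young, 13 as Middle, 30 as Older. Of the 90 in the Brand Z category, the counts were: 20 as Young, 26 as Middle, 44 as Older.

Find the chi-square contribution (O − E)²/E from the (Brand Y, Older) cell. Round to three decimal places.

0.562

Row total (Brand Y) = 87; column total (Older) = 80; N = 266.
Expected count E = 87 × 80 / 266 = 26.1654.
Contribution = (O − E)²/E = (30 − 26.1654)² / 26.1654 = 0.562.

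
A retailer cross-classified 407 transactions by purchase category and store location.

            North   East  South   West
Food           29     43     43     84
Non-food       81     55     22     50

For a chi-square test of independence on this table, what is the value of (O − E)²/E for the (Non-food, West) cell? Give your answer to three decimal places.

4.988

Row total (Non-food) = 208; column total (West) = 134; N = 407.
Expected count E = 208 × 134 / 407 = 68.4816.
Contribution = (O − E)²/E = (50 − 68.4816)² / 68.4816 = 4.988.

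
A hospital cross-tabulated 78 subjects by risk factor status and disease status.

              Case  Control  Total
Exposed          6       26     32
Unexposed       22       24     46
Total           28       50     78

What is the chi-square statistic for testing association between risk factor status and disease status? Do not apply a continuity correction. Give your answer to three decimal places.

Grand total N = 78.
Expected counts (row total × column total / N):
  Exposed, Case: 32×28/78 = 11.4872
  Exposed, Control: 32×50/78 = 20.5128
  Unexposed, Case: 46×28/78 = 16.5128
  Unexposed, Control: 46×50/78 = 29.4872
Contributions (O − E)²/E:
  (6 − 11.4872)²/11.4872 = 2.6211
  (26 − 20.5128)²/20.5128 = 1.4678
  (22 − 16.5128)²/16.5128 = 1.8234
  (24 − 29.4872)²/29.4872 = 1.0211
χ² = 2.6211 + 1.4678 + 1.8234 + 1.0211 = 6.933

6.933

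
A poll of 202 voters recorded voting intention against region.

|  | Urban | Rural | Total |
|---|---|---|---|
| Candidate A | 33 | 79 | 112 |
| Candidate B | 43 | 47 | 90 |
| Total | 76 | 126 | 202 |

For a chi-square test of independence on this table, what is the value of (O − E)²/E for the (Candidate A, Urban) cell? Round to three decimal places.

1.982

Row total (Candidate A) = 112; column total (Urban) = 76; N = 202.
Expected count E = 112 × 76 / 202 = 42.1386.
Contribution = (O − E)²/E = (33 − 42.1386)² / 42.1386 = 1.982.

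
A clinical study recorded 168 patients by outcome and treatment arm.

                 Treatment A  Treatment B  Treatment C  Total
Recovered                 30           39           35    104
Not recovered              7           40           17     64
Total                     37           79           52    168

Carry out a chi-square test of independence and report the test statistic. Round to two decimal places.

Grand total N = 168.
Expected counts (row total × column total / N):
  Recovered, Treatment A: 104×37/168 = 22.905
  Recovered, Treatment B: 104×79/168 = 48.905
  Recovered, Treatment C: 104×52/168 = 32.190
  Not recovered, Treatment A: 64×37/168 = 14.095
  Not recovered, Treatment B: 64×79/168 = 30.095
  Not recovered, Treatment C: 64×52/168 = 19.810
Contributions (O − E)²/E:
  (30 − 22.905)²/22.905 = 2.1977
  (39 − 48.905)²/48.905 = 2.0061
  (35 − 32.190)²/32.190 = 0.2453
  (7 − 14.095)²/14.095 = 3.5714
  (40 − 30.095)²/30.095 = 3.2600
  (17 − 19.810)²/19.810 = 0.3986
χ² = 2.1977 + 2.0061 + 0.2453 + 3.5714 + 3.2600 + 0.3986 = 11.68

11.68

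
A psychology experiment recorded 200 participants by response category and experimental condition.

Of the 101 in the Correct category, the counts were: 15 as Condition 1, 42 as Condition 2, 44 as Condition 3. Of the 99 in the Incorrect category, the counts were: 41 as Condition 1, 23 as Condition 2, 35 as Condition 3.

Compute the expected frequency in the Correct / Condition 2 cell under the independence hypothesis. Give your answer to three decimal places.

32.825

Row total (Correct) = 101; column total (Condition 2) = 65; grand total N = 200.
Expected count = (row total × column total) / N = 101 × 65 / 200 = 32.825.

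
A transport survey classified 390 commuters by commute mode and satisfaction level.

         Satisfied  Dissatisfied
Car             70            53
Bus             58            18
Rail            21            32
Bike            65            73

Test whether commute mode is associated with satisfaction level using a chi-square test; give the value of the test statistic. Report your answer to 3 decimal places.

22.662

Row totals: 123, 76, 53, 138. Column totals: 214, 176. Grand total N = 390.
Expected counts (row total × column total / N):
  Car, Satisfied: 123×214/390 = 67.4923
  Car, Dissatisfied: 123×176/390 = 55.5077
  Bus, Satisfied: 76×214/390 = 41.7026
  Bus, Dissatisfied: 76×176/390 = 34.2974
  Rail, Satisfied: 53×214/390 = 29.0821
  Rail, Dissatisfied: 53×176/390 = 23.9179
  Bike, Satisfied: 138×214/390 = 75.7231
  Bike, Dissatisfied: 138×176/390 = 62.2769
Contributions (O − E)²/E:
  (70 − 67.4923)²/67.4923 = 0.0932
  (53 − 55.5077)²/55.5077 = 0.1133
  (58 − 41.7026)²/41.7026 = 6.3690
  (18 − 34.2974)²/34.2974 = 7.7442
  (21 − 29.0821)²/29.0821 = 2.2461
  (32 − 23.9179)²/23.9179 = 2.7310
  (65 − 75.7231)²/75.7231 = 1.5185
  (73 − 62.2769)²/62.2769 = 1.8463
χ² = 0.0932 + 0.1133 + 6.3690 + 7.7442 + 2.2461 + 2.7310 + 1.5185 + 1.8463 = 22.662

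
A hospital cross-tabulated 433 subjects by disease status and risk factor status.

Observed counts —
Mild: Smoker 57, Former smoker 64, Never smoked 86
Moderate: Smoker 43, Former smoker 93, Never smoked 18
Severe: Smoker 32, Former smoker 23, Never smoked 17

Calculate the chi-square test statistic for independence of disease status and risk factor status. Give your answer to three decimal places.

54.651

Row totals: 207, 154, 72. Column totals: 132, 180, 121. Grand total N = 433.
Expected counts (row total × column total / N):
  Mild, Smoker: 207×132/433 = 63.1039
  Mild, Former smoker: 207×180/433 = 86.0508
  Mild, Never smoked: 207×121/433 = 57.8453
  Moderate, Smoker: 154×132/433 = 46.9469
  Moderate, Former smoker: 154×180/433 = 64.0185
  Moderate, Never smoked: 154×121/433 = 43.0346
  Severe, Smoker: 72×132/433 = 21.9492
  Severe, Former smoker: 72×180/433 = 29.9307
  Severe, Never smoked: 72×121/433 = 20.1201
Contributions (O − E)²/E:
  (57 − 63.1039)²/63.1039 = 0.5904
  (64 − 86.0508)²/86.0508 = 5.6506
  (86 − 57.8453)²/57.8453 = 13.7036
  (43 − 46.9469)²/46.9469 = 0.3318
  (93 − 64.0185)²/64.0185 = 13.1201
  (18 − 43.0346)²/43.0346 = 14.5634
  (32 − 21.9492)²/21.9492 = 4.6024
  (23 − 29.9307)²/29.9307 = 1.6049
  (17 − 20.1201)²/20.1201 = 0.4838
χ² = 0.5904 + 5.6506 + 13.7036 + 0.3318 + 13.1201 + 14.5634 + 4.6024 + 1.6049 + 0.4838 = 54.651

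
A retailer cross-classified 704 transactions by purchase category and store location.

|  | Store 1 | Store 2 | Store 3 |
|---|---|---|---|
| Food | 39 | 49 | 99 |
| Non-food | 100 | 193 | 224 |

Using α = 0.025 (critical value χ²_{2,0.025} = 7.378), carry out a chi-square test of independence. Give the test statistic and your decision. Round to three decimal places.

7.873; reject H₀

Row totals: 187, 517. Column totals: 139, 242, 323. Grand total N = 704.
Expected counts (row total × column total / N):
  Food, Store 1: 187×139/704 = 36.9219
  Food, Store 2: 187×242/704 = 64.2812
  Food, Store 3: 187×323/704 = 85.7969
  Non-food, Store 1: 517×139/704 = 102.0781
  Non-food, Store 2: 517×242/704 = 177.7188
  Non-food, Store 3: 517×323/704 = 237.2031
Contributions (O − E)²/E:
  (39 − 36.9219)²/36.9219 = 0.1170
  (49 − 64.2812)²/64.2812 = 3.6327
  (99 − 85.7969)²/85.7969 = 2.0318
  (100 − 102.0781)²/102.0781 = 0.0423
  (193 − 177.7188)²/177.7188 = 1.3140
  (224 − 237.2031)²/237.2031 = 0.7349
χ² = 0.1170 + 3.6327 + 2.0318 + 0.0423 + 1.3140 + 0.7349 = 7.873
df = (2−1)(3−1) = 2. Since 7.873 > 7.378, reject the null hypothesis of independence at α = 0.025.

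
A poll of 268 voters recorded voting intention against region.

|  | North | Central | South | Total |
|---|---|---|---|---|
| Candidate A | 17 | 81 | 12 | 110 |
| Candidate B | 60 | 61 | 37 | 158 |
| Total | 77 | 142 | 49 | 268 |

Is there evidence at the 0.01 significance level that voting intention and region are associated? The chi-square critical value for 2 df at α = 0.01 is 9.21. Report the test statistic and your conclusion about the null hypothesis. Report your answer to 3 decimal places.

Grand total N = 268.
Expected counts (row total × column total / N):
  Candidate A, North: 110×77/268 = 31.60448
  Candidate A, Central: 110×142/268 = 58.28358
  Candidate A, South: 110×49/268 = 20.11194
  Candidate B, North: 158×77/268 = 45.39552
  Candidate B, Central: 158×142/268 = 83.71642
  Candidate B, South: 158×49/268 = 28.88806
Contributions (O − E)²/E:
  (17 − 31.60448)²/31.60448 = 6.7488
  (81 − 58.28358)²/58.28358 = 8.8539
  (12 − 20.11194)²/20.11194 = 3.2719
  (60 − 45.39552)²/45.39552 = 4.6985
  (61 − 83.71642)²/83.71642 = 6.1641
  (37 − 28.88806)²/28.88806 = 2.2779
χ² = 6.7488 + 8.8539 + 3.2719 + 4.6985 + 6.1641 + 2.2779 = 32.015
df = (2−1)(3−1) = 2. Since 32.015 > 9.21, reject the null hypothesis of independence at α = 0.01.

32.015; reject H₀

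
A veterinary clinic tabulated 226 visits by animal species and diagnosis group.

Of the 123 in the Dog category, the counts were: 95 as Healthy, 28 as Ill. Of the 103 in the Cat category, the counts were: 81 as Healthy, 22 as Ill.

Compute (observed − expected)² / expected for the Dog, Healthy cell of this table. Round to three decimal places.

Row total (Dog) = 123; column total (Healthy) = 176; N = 226.
Expected count E = 123 × 176 / 226 = 95.7876.
Contribution = (O − E)²/E = (95 − 95.7876)² / 95.7876 = 0.006.

0.006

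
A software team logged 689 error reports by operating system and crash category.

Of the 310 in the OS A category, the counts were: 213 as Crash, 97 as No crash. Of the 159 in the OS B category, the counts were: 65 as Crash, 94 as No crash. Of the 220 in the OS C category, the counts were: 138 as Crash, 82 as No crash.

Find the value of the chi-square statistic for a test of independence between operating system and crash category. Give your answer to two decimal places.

34.77

Row totals: 310, 159, 220. Column totals: 416, 273. Grand total N = 689.
Expected counts (row total × column total / N):
  OS A, Crash: 310×416/689 = 187.170
  OS A, No crash: 310×273/689 = 122.830
  OS B, Crash: 159×416/689 = 96.000
  OS B, No crash: 159×273/689 = 63.000
  OS C, Crash: 220×416/689 = 132.830
  OS C, No crash: 220×273/689 = 87.170
Contributions (O − E)²/E:
  (213 − 187.170)²/187.170 = 3.5646
  (97 − 122.830)²/122.830 = 5.4318
  (65 − 96.000)²/96.000 = 10.0104
  (94 − 63.000)²/63.000 = 15.2540
  (138 − 132.830)²/132.830 = 0.2012
  (82 − 87.170)²/87.170 = 0.3066
χ² = 3.5646 + 5.4318 + 10.0104 + 15.2540 + 0.2012 + 0.3066 = 34.77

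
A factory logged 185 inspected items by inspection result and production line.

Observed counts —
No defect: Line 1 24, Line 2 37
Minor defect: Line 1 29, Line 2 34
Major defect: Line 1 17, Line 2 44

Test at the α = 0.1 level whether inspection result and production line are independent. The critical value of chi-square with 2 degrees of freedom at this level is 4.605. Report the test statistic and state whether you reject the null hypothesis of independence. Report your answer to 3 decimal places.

4.435; fail to reject H₀

Row totals: 61, 63, 61. Column totals: 70, 115. Grand total N = 185.
Expected counts (row total × column total / N):
  No defect, Line 1: 61×70/185 = 23.0811
  No defect, Line 2: 61×115/185 = 37.9189
  Minor defect, Line 1: 63×70/185 = 23.8378
  Minor defect, Line 2: 63×115/185 = 39.1622
  Major defect, Line 1: 61×70/185 = 23.0811
  Major defect, Line 2: 61×115/185 = 37.9189
Contributions (O − E)²/E:
  (24 − 23.0811)²/23.0811 = 0.0366
  (37 − 37.9189)²/37.9189 = 0.0223
  (29 − 23.8378)²/23.8378 = 1.1179
  (34 − 39.1622)²/39.1622 = 0.6805
  (17 − 23.0811)²/23.0811 = 1.6022
  (44 − 37.9189)²/37.9189 = 0.9752
χ² = 0.0366 + 0.0223 + 1.1179 + 0.6805 + 1.6022 + 0.9752 = 4.435
df = (3−1)(2−1) = 2. Since 4.435 < 4.605, fail to reject the null hypothesis of independence at α = 0.1.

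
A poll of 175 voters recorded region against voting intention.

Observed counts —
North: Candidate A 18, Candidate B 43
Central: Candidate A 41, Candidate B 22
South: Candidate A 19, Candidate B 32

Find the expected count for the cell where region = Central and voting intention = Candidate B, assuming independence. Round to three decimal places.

34.920

Row total (Central) = 63; column total (Candidate B) = 97; grand total N = 175.
Expected count = (row total × column total) / N = 63 × 97 / 175 = 34.920.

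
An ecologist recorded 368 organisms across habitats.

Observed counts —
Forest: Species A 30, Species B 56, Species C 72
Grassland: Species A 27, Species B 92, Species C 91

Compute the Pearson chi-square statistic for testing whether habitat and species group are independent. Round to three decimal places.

3.859

Row totals: 158, 210. Column totals: 57, 148, 163. Grand total N = 368.
Expected counts (row total × column total / N):
  Forest, Species A: 158×57/368 = 24.4728
  Forest, Species B: 158×148/368 = 63.5435
  Forest, Species C: 158×163/368 = 69.9837
  Grassland, Species A: 210×57/368 = 32.5272
  Grassland, Species B: 210×148/368 = 84.4565
  Grassland, Species C: 210×163/368 = 93.0163
Contributions (O − E)²/E:
  (30 − 24.4728)²/24.4728 = 1.2483
  (56 − 63.5435)²/63.5435 = 0.8955
  (72 − 69.9837)²/69.9837 = 0.0581
  (27 − 32.5272)²/32.5272 = 0.9392
  (92 − 84.4565)²/84.4565 = 0.6738
  (91 − 93.0163)²/93.0163 = 0.0437
χ² = 1.2483 + 0.8955 + 0.0581 + 0.9392 + 0.6738 + 0.0437 = 3.859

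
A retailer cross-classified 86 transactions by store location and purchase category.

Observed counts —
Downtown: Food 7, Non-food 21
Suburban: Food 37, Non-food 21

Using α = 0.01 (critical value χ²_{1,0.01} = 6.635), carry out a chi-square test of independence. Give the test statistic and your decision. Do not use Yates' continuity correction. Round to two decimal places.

11.37; reject H₀

Row totals: 28, 58. Column totals: 44, 42. Grand total N = 86.
Expected counts (row total × column total / N):
  Downtown, Food: 28×44/86 = 14.326
  Downtown, Non-food: 28×42/86 = 13.674
  Suburban, Food: 58×44/86 = 29.674
  Suburban, Non-food: 58×42/86 = 28.326
Contributions (O − E)²/E:
  (7 − 14.326)²/14.326 = 3.7464
  (21 − 13.674)²/13.674 = 3.9250
  (37 − 29.674)²/29.674 = 1.8087
  (21 − 28.326)²/28.326 = 1.8947
χ² = 3.7464 + 3.9250 + 1.8087 + 1.8947 = 11.37
df = (2−1)(2−1) = 1. Since 11.37 > 6.635, reject the null hypothesis of independence at α = 0.01.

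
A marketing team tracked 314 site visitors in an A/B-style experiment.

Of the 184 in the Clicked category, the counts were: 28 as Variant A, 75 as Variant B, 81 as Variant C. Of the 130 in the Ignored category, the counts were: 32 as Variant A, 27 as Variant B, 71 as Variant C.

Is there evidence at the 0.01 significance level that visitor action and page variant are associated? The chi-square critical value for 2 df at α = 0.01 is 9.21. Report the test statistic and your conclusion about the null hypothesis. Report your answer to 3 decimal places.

Row totals: 184, 130. Column totals: 60, 102, 152. Grand total N = 314.
Expected counts (row total × column total / N):
  Clicked, Variant A: 184×60/314 = 35.1592
  Clicked, Variant B: 184×102/314 = 59.7707
  Clicked, Variant C: 184×152/314 = 89.0701
  Ignored, Variant A: 130×60/314 = 24.8408
  Ignored, Variant B: 130×102/314 = 42.2293
  Ignored, Variant C: 130×152/314 = 62.9299
Contributions (O − E)²/E:
  (28 − 35.1592)²/35.1592 = 1.4578
  (75 − 59.7707)²/59.7707 = 3.8804
  (81 − 89.0701)²/89.0701 = 0.7312
  (32 − 24.8408)²/24.8408 = 2.0633
  (27 − 42.2293)²/42.2293 = 5.4922
  (71 − 62.9299)²/62.9299 = 1.0349
χ² = 1.4578 + 3.8804 + 0.7312 + 2.0633 + 5.4922 + 1.0349 = 14.660
df = (2−1)(3−1) = 2. Since 14.660 > 9.21, reject the null hypothesis of independence at α = 0.01.

14.660; reject H₀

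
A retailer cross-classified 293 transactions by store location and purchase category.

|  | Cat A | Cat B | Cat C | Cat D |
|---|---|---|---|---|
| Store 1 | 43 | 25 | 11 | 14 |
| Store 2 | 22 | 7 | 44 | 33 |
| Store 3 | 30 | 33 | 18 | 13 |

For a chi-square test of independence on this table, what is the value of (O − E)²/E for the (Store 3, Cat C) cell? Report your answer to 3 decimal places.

1.254

Row total (Store 3) = 94; column total (Cat C) = 73; N = 293.
Expected count E = 94 × 73 / 293 = 23.4198.
Contribution = (O − E)²/E = (18 − 23.4198)² / 23.4198 = 1.254.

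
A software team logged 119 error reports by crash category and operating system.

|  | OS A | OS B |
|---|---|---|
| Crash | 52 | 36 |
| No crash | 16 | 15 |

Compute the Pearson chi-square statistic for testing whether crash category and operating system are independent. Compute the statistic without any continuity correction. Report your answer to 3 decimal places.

0.523

Row totals: 88, 31. Column totals: 68, 51. Grand total N = 119.
Expected counts (row total × column total / N):
  Crash, OS A: 88×68/119 = 50.2857
  Crash, OS B: 88×51/119 = 37.7143
  No crash, OS A: 31×68/119 = 17.7143
  No crash, OS B: 31×51/119 = 13.2857
Contributions (O − E)²/E:
  (52 − 50.2857)²/50.2857 = 0.0584
  (36 − 37.7143)²/37.7143 = 0.0779
  (16 − 17.7143)²/17.7143 = 0.1659
  (15 − 13.2857)²/13.2857 = 0.2212
χ² = 0.0584 + 0.0779 + 0.1659 + 0.2212 = 0.523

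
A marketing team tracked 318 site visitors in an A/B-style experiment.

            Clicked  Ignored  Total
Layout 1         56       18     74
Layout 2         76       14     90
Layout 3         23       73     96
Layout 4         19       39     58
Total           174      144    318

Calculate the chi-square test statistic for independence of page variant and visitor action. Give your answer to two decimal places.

93.16

Grand total N = 318.
Expected counts (row total × column total / N):
  Layout 1, Clicked: 74×174/318 = 40.491
  Layout 1, Ignored: 74×144/318 = 33.509
  Layout 2, Clicked: 90×174/318 = 49.245
  Layout 2, Ignored: 90×144/318 = 40.755
  Layout 3, Clicked: 96×174/318 = 52.528
  Layout 3, Ignored: 96×144/318 = 43.472
  Layout 4, Clicked: 58×174/318 = 31.736
  Layout 4, Ignored: 58×144/318 = 26.264
Contributions (O − E)²/E:
  (56 − 40.491)²/40.491 = 5.9403
  (18 − 33.509)²/33.509 = 7.1780
  (76 − 49.245)²/49.245 = 14.5361
  (14 − 40.755)²/40.755 = 17.5642
  (23 − 52.528)²/52.528 = 16.5988
  (73 − 43.472)²/43.472 = 20.0567
  (19 − 31.736)²/31.736 = 5.1111
  (39 − 26.264)²/26.264 = 6.1760
χ² = 5.9403 + 7.1780 + 14.5361 + 17.5642 + 16.5988 + 20.0567 + 5.1111 + 6.1760 = 93.16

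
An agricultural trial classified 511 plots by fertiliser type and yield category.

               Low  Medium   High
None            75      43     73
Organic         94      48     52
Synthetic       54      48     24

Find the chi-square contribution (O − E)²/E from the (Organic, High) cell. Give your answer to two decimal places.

0.37

Row total (Organic) = 194; column total (High) = 149; N = 511.
Expected count E = 194 × 149 / 511 = 56.568.
Contribution = (O − E)²/E = (52 − 56.568)² / 56.568 = 0.37.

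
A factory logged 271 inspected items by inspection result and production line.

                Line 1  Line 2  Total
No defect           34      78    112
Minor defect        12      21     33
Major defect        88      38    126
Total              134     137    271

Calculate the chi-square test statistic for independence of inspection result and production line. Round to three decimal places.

39.553

Grand total N = 271.
Expected counts (row total × column total / N):
  No defect, Line 1: 112×134/271 = 55.3801
  No defect, Line 2: 112×137/271 = 56.6199
  Minor defect, Line 1: 33×134/271 = 16.3173
  Minor defect, Line 2: 33×137/271 = 16.6827
  Major defect, Line 1: 126×134/271 = 62.3026
  Major defect, Line 2: 126×137/271 = 63.6974
Contributions (O − E)²/E:
  (34 − 55.3801)²/55.3801 = 8.2540
  (78 − 56.6199)²/56.6199 = 8.0733
  (12 − 16.3173)²/16.3173 = 1.1423
  (21 − 16.6827)²/16.6827 = 1.1173
  (88 − 62.3026)²/62.3026 = 10.5992
  (38 − 63.6974)²/63.6974 = 10.3671
χ² = 8.2540 + 8.0733 + 1.1423 + 1.1173 + 10.5992 + 10.3671 = 39.553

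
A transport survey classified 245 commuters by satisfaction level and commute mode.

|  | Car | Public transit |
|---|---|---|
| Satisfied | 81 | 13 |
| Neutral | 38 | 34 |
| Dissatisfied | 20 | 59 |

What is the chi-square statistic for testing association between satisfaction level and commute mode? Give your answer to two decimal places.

Row totals: 94, 72, 79. Column totals: 139, 106. Grand total N = 245.
Expected counts (row total × column total / N):
  Satisfied, Car: 94×139/245 = 53.331
  Satisfied, Public transit: 94×106/245 = 40.669
  Neutral, Car: 72×139/245 = 40.849
  Neutral, Public transit: 72×106/245 = 31.151
  Dissatisfied, Car: 79×139/245 = 44.820
  Dissatisfied, Public transit: 79×106/245 = 34.180
Contributions (O − E)²/E:
  (81 − 53.331)²/53.331 = 14.3551
  (13 − 40.669)²/40.669 = 18.8245
  (38 − 40.849)²/40.849 = 0.1987
  (34 − 31.151)²/31.151 = 0.2606
  (20 − 44.820)²/44.820 = 13.7446
  (59 − 34.180)²/34.180 = 18.0232
χ² = 14.3551 + 18.8245 + 0.1987 + 0.2606 + 13.7446 + 18.0232 = 65.41

65.41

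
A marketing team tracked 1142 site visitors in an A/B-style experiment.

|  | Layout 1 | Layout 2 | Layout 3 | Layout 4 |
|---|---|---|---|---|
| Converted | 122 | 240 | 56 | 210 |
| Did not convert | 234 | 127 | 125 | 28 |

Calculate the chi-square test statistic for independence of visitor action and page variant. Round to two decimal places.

226.39

Row totals: 628, 514. Column totals: 356, 367, 181, 238. Grand total N = 1142.
Expected counts (row total × column total / N):
  Converted, Layout 1: 628×356/1142 = 195.769
  Converted, Layout 2: 628×367/1142 = 201.818
  Converted, Layout 3: 628×181/1142 = 99.534
  Converted, Layout 4: 628×238/1142 = 130.879
  Did not convert, Layout 1: 514×356/1142 = 160.231
  Did not convert, Layout 2: 514×367/1142 = 165.182
  Did not convert, Layout 3: 514×181/1142 = 81.466
  Did not convert, Layout 4: 514×238/1142 = 107.121
Contributions (O − E)²/E:
  (122 − 195.769)²/195.769 = 27.7974
  (240 − 201.818)²/201.818 = 7.2237
  (56 − 99.534)²/99.534 = 19.0408
  (210 − 130.879)²/130.879 = 47.8315
  (234 − 160.231)²/160.231 = 33.9626
  (127 − 165.182)²/165.182 = 8.8258
  (125 − 81.466)²/81.466 = 23.2638
  (28 − 107.121)²/107.121 = 58.4398
χ² = 27.7974 + 7.2237 + 19.0408 + 47.8315 + 33.9626 + 8.8258 + 23.2638 + 58.4398 = 226.39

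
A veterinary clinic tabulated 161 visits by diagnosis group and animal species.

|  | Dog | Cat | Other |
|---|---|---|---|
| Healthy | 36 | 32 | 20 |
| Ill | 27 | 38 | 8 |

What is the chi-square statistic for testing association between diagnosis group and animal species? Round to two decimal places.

Row totals: 88, 73. Column totals: 63, 70, 28. Grand total N = 161.
Expected counts (row total × column total / N):
  Healthy, Dog: 88×63/161 = 34.435
  Healthy, Cat: 88×70/161 = 38.261
  Healthy, Other: 88×28/161 = 15.304
  Ill, Dog: 73×63/161 = 28.565
  Ill, Cat: 73×70/161 = 31.739
  Ill, Other: 73×28/161 = 12.696
Contributions (O − E)²/E:
  (36 − 34.435)²/34.435 = 0.0711
  (32 − 38.261)²/38.261 = 1.0245
  (20 − 15.304)²/15.304 = 1.4410
  (27 − 28.565)²/28.565 = 0.0857
  (38 − 31.739)²/31.739 = 1.2351
  (8 − 12.696)²/12.696 = 1.7370
χ² = 0.0711 + 1.0245 + 1.4410 + 0.0857 + 1.2351 + 1.7370 = 5.59

5.59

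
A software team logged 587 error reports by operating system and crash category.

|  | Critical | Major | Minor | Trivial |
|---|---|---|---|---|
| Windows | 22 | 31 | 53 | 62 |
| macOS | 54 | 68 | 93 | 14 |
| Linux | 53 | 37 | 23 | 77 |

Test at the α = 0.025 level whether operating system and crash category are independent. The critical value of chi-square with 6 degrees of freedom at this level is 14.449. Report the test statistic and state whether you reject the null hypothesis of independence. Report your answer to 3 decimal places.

103.989; reject H₀

Row totals: 168, 229, 190. Column totals: 129, 136, 169, 153. Grand total N = 587.
Expected counts (row total × column total / N):
  Windows, Critical: 168×129/587 = 36.9199
  Windows, Major: 168×136/587 = 38.9233
  Windows, Minor: 168×169/587 = 48.3680
  Windows, Trivial: 168×153/587 = 43.7888
  macOS, Critical: 229×129/587 = 50.3254
  macOS, Major: 229×136/587 = 53.0562
  macOS, Minor: 229×169/587 = 65.9302
  macOS, Trivial: 229×153/587 = 59.6882
  Linux, Critical: 190×129/587 = 41.7547
  Linux, Major: 190×136/587 = 44.0204
  Linux, Minor: 190×169/587 = 54.7019
  Linux, Trivial: 190×153/587 = 49.5230
Contributions (O − E)²/E:
  (22 − 36.9199)²/36.9199 = 6.0294
  (31 − 38.9233)²/38.9233 = 1.6129
  (53 − 48.3680)²/48.3680 = 0.4436
  (62 − 43.7888)²/43.7888 = 7.5738
  (54 − 50.3254)²/50.3254 = 0.2683
  (68 − 53.0562)²/53.0562 = 4.2091
  (93 − 65.9302)²/65.9302 = 11.1144
  (14 − 59.6882)²/59.6882 = 34.9719
  (53 − 41.7547)²/41.7547 = 3.0286
  (37 − 44.0204)²/44.0204 = 1.1196
  (23 − 54.7019)²/54.7019 = 18.3725
  (77 − 49.5230)²/49.5230 = 15.2451
χ² = 6.0294 + 1.6129 + 0.4436 + 7.5738 + 0.2683 + 4.2091 + 11.1144 + 34.9719 + 3.0286 + 1.1196 + 18.3725 + 15.2451 = 103.989
df = (3−1)(4−1) = 6. Since 103.989 > 14.449, reject the null hypothesis of independence at α = 0.025.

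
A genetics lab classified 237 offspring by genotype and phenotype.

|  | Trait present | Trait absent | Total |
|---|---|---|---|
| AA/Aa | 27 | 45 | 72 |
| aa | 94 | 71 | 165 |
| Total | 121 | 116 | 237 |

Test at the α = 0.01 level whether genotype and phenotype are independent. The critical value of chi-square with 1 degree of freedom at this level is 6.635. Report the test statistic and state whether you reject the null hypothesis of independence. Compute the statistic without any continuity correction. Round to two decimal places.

7.60; reject H₀

Grand total N = 237.
Expected counts (row total × column total / N):
  AA/Aa, Trait present: 72×121/237 = 36.759
  AA/Aa, Trait absent: 72×116/237 = 35.241
  aa, Trait present: 165×121/237 = 84.241
  aa, Trait absent: 165×116/237 = 80.759
Contributions (O − E)²/E:
  (27 − 36.759)²/36.759 = 2.5909
  (45 − 35.241)²/35.241 = 2.7025
  (94 − 84.241)²/84.241 = 1.1305
  (71 − 80.759)²/80.759 = 1.1793
χ² = 2.5909 + 2.7025 + 1.1305 + 1.1793 = 7.60
df = (2−1)(2−1) = 1. Since 7.60 > 6.635, reject the null hypothesis of independence at α = 0.01.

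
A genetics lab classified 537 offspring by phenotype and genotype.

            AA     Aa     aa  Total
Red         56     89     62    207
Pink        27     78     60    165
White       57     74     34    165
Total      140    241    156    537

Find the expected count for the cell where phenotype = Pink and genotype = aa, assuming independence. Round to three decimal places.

47.933

Row total (Pink) = 165; column total (aa) = 156; grand total N = 537.
Expected count = (row total × column total) / N = 165 × 156 / 537 = 47.933.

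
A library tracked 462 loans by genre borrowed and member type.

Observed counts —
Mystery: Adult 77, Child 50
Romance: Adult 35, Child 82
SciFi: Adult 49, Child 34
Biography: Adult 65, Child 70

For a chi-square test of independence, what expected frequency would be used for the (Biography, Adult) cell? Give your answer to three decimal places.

66.039

Row total (Biography) = 135; column total (Adult) = 226; grand total N = 462.
Expected count = (row total × column total) / N = 135 × 226 / 462 = 66.039.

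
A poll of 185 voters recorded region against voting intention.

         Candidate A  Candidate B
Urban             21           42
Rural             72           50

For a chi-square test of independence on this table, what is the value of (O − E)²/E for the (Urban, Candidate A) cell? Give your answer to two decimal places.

3.60

Row total (Urban) = 63; column total (Candidate A) = 93; N = 185.
Expected count E = 63 × 93 / 185 = 31.6703.
Contribution = (O − E)²/E = (21 − 31.6703)² / 31.6703 = 3.60.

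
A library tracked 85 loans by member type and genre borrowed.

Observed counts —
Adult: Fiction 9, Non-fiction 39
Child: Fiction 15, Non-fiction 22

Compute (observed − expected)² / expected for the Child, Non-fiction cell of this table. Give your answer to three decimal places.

0.781

Row total (Child) = 37; column total (Non-fiction) = 61; N = 85.
Expected count E = 37 × 61 / 85 = 26.55294.
Contribution = (O − E)²/E = (22 − 26.55294)² / 26.55294 = 0.781.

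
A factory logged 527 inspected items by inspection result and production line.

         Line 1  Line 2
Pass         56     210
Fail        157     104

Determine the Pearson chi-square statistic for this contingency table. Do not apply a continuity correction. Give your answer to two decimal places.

Row totals: 266, 261. Column totals: 213, 314. Grand total N = 527.
Expected counts (row total × column total / N):
  Pass, Line 1: 266×213/527 = 107.5104
  Pass, Line 2: 266×314/527 = 158.4896
  Fail, Line 1: 261×213/527 = 105.4896
  Fail, Line 2: 261×314/527 = 155.5104
Contributions (O − E)²/E:
  (56 − 107.5104)²/107.5104 = 24.6797
  (210 − 158.4896)²/158.4896 = 16.7413
  (157 − 105.4896)²/105.4896 = 25.1524
  (104 − 155.5104)²/155.5104 = 17.0620
χ² = 24.6797 + 16.7413 + 25.1524 + 17.0620 = 83.64

83.64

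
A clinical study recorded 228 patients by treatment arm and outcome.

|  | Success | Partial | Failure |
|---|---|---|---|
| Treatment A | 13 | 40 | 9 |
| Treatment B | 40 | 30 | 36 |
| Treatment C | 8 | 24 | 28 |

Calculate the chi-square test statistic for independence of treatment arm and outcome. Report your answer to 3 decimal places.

32.145

Row totals: 62, 106, 60. Column totals: 61, 94, 73. Grand total N = 228.
Expected counts (row total × column total / N):
  Treatment A, Success: 62×61/228 = 16.58772
  Treatment A, Partial: 62×94/228 = 25.56140
  Treatment A, Failure: 62×73/228 = 19.85088
  Treatment B, Success: 106×61/228 = 28.35965
  Treatment B, Partial: 106×94/228 = 43.70175
  Treatment B, Failure: 106×73/228 = 33.93860
  Treatment C, Success: 60×61/228 = 16.05263
  Treatment C, Partial: 60×94/228 = 24.73684
  Treatment C, Failure: 60×73/228 = 19.21053
Contributions (O − E)²/E:
  (13 − 16.58772)²/16.58772 = 0.7760
  (40 − 25.56140)²/25.56140 = 8.1558
  (9 − 19.85088)²/19.85088 = 5.9313
  (40 − 28.35965)²/28.35965 = 4.7778
  (30 − 43.70175)²/43.70175 = 4.2959
  (36 − 33.93860)²/33.93860 = 0.1252
  (8 − 16.05263)²/16.05263 = 4.0395
  (24 − 24.73684)²/24.73684 = 0.0219
  (28 − 19.21053)²/19.21053 = 4.0215
χ² = 0.7760 + 8.1558 + 5.9313 + 4.7778 + 4.2959 + 0.1252 + 4.0395 + 0.0219 + 4.0215 = 32.145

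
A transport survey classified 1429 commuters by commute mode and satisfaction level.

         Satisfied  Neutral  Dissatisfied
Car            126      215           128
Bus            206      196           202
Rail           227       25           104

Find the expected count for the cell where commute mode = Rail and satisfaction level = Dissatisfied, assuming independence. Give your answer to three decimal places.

Row total (Rail) = 356; column total (Dissatisfied) = 434; grand total N = 1429.
Expected count = (row total × column total) / N = 356 × 434 / 1429 = 108.120.

108.120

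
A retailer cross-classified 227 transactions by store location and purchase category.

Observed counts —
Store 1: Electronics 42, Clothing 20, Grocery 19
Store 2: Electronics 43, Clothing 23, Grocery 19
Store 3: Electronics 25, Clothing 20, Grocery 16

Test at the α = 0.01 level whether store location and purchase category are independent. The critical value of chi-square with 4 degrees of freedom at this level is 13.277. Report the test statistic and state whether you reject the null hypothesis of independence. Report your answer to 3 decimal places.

Row totals: 81, 85, 61. Column totals: 110, 63, 54. Grand total N = 227.
Expected counts (row total × column total / N):
  Store 1, Electronics: 81×110/227 = 39.2511
  Store 1, Clothing: 81×63/227 = 22.4802
  Store 1, Grocery: 81×54/227 = 19.2687
  Store 2, Electronics: 85×110/227 = 41.1894
  Store 2, Clothing: 85×63/227 = 23.5903
  Store 2, Grocery: 85×54/227 = 20.2203
  Store 3, Electronics: 61×110/227 = 29.5595
  Store 3, Clothing: 61×63/227 = 16.9295
  Store 3, Grocery: 61×54/227 = 14.5110
Contributions (O − E)²/E:
  (42 − 39.2511)²/39.2511 = 0.1925
  (20 − 22.4802)²/22.4802 = 0.2736
  (19 − 19.2687)²/19.2687 = 0.0037
  (43 − 41.1894)²/41.1894 = 0.0796
  (23 − 23.5903)²/23.5903 = 0.0148
  (19 − 20.2203)²/20.2203 = 0.0736
  (25 − 29.5595)²/29.5595 = 0.7033
  (20 − 16.9295)²/16.9295 = 0.5569
  (16 − 14.5110)²/14.5110 = 0.1528
χ² = 0.1925 + 0.2736 + 0.0037 + 0.0796 + 0.0148 + 0.0736 + 0.7033 + 0.5569 + 0.1528 = 2.051
df = (3−1)(3−1) = 4. Since 2.051 < 13.277, fail to reject the null hypothesis of independence at α = 0.01.

2.051; fail to reject H₀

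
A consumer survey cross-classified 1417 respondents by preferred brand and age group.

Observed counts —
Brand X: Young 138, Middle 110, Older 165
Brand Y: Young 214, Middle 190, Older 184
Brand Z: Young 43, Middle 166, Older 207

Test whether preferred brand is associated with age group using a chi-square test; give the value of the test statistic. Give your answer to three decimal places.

98.208

Row totals: 413, 588, 416. Column totals: 395, 466, 556. Grand total N = 1417.
Expected counts (row total × column total / N):
  Brand X, Young: 413×395/1417 = 115.1270
  Brand X, Middle: 413×466/1417 = 135.8207
  Brand X, Older: 413×556/1417 = 162.0522
  Brand Y, Young: 588×395/1417 = 163.9097
  Brand Y, Middle: 588×466/1417 = 193.3719
  Brand Y, Older: 588×556/1417 = 230.7184
  Brand Z, Young: 416×395/1417 = 115.9633
  Brand Z, Middle: 416×466/1417 = 136.8073
  Brand Z, Older: 416×556/1417 = 163.2294
Contributions (O − E)²/E:
  (138 − 115.1270)²/115.1270 = 4.5443
  (110 − 135.8207)²/135.8207 = 4.9087
  (165 − 162.0522)²/162.0522 = 0.0536
  (214 − 163.9097)²/163.9097 = 15.3074
  (190 − 193.3719)²/193.3719 = 0.0588
  (184 − 230.7184)²/230.7184 = 9.4601
  (43 − 115.9633)²/115.9633 = 45.9080
  (166 − 136.8073)²/136.8073 = 6.2293
  (207 − 163.2294)²/163.2294 = 11.7373
χ² = 4.5443 + 4.9087 + 0.0536 + 15.3074 + 0.0588 + 9.4601 + 45.9080 + 6.2293 + 11.7373 = 98.208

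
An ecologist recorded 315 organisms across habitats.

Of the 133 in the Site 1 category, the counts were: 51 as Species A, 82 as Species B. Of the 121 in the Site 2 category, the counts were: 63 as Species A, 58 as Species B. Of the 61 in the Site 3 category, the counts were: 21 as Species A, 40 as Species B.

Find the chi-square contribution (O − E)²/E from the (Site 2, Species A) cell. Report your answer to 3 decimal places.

2.394

Row total (Site 2) = 121; column total (Species A) = 135; N = 315.
Expected count E = 121 × 135 / 315 = 51.8571.
Contribution = (O − E)²/E = (63 − 51.8571)² / 51.8571 = 2.394.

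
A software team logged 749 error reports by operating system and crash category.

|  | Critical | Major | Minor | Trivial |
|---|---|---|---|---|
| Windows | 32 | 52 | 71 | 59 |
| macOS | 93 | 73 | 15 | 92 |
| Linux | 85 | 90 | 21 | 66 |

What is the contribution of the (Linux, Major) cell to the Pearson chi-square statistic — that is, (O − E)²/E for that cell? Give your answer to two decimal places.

Row total (Linux) = 262; column total (Major) = 215; N = 749.
Expected count E = 262 × 215 / 749 = 75.2069.
Contribution = (O − E)²/E = (90 − 75.2069)² / 75.2069 = 2.91.

2.91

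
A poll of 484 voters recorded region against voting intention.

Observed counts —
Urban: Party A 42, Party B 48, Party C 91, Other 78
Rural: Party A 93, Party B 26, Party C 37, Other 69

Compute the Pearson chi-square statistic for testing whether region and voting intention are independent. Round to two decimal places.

46.98

Row totals: 259, 225. Column totals: 135, 74, 128, 147. Grand total N = 484.
Expected counts (row total × column total / N):
  Urban, Party A: 259×135/484 = 72.242
  Urban, Party B: 259×74/484 = 39.599
  Urban, Party C: 259×128/484 = 68.496
  Urban, Other: 259×147/484 = 78.663
  Rural, Party A: 225×135/484 = 62.758
  Rural, Party B: 225×74/484 = 34.401
  Rural, Party C: 225×128/484 = 59.504
  Rural, Other: 225×147/484 = 68.337
Contributions (O − E)²/E:
  (42 − 72.242)²/72.242 = 12.6599
  (48 − 39.599)²/39.599 = 1.7823
  (91 − 68.496)²/68.496 = 7.3936
  (78 − 78.663)²/78.663 = 0.0056
  (93 − 62.758)²/62.758 = 14.5731
  (26 − 34.401)²/34.401 = 2.0516
  (37 − 59.504)²/59.504 = 8.5109
  (69 − 68.337)²/68.337 = 0.0064
χ² = 12.6599 + 1.7823 + 7.3936 + 0.0056 + 14.5731 + 2.0516 + 8.5109 + 0.0064 = 46.98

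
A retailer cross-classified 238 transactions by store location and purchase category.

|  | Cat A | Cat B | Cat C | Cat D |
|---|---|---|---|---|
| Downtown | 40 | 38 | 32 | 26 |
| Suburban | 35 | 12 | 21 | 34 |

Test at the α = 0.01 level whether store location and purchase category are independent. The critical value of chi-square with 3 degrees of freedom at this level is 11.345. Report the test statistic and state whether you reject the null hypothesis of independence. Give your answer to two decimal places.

12.60; reject H₀

Row totals: 136, 102. Column totals: 75, 50, 53, 60. Grand total N = 238.
Expected counts (row total × column total / N):
  Downtown, Cat A: 136×75/238 = 42.857
  Downtown, Cat B: 136×50/238 = 28.571
  Downtown, Cat C: 136×53/238 = 30.286
  Downtown, Cat D: 136×60/238 = 34.286
  Suburban, Cat A: 102×75/238 = 32.143
  Suburban, Cat B: 102×50/238 = 21.429
  Suburban, Cat C: 102×53/238 = 22.714
  Suburban, Cat D: 102×60/238 = 25.714
Contributions (O − E)²/E:
  (40 − 42.857)²/42.857 = 0.1905
  (38 − 28.571)²/28.571 = 3.1118
  (32 − 30.286)²/30.286 = 0.0970
  (26 − 34.286)²/34.286 = 2.0025
  (35 − 32.143)²/32.143 = 0.2539
  (12 − 21.429)²/21.429 = 4.1489
  (21 − 22.714)²/22.714 = 0.1293
  (34 − 25.714)²/25.714 = 2.6701
χ² = 0.1905 + 3.1118 + 0.0970 + 2.0025 + 0.2539 + 4.1489 + 0.1293 + 2.6701 = 12.60
df = (2−1)(4−1) = 3. Since 12.60 > 11.345, reject the null hypothesis of independence at α = 0.01.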